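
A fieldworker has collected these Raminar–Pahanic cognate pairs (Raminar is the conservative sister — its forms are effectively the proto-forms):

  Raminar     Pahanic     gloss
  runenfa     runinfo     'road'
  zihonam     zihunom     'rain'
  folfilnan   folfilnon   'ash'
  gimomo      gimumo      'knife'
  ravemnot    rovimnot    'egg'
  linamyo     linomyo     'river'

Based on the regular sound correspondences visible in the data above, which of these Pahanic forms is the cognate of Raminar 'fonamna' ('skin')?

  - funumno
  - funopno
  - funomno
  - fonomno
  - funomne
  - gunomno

zihonam ~ zihunom — Raminar o corresponds to Pahanic u after a consonant, before a nasal.
zihonam ~ zihunom, linamyo ~ linomyo — Raminar a corresponds to Pahanic o after a consonant, before a nasal.
runenfa ~ runinfo — Raminar a corresponds to Pahanic o word-finally.
Applying these to Raminar 'fonamna':
  fonamna → funamna   (o→u after a consonant, before a nasal)
  funamna → funomna   (a→o after a consonant, before a nasal)
  funomna → funomno   (a→o word-finally)
So the Pahanic cognate is 'funomno'.

funomno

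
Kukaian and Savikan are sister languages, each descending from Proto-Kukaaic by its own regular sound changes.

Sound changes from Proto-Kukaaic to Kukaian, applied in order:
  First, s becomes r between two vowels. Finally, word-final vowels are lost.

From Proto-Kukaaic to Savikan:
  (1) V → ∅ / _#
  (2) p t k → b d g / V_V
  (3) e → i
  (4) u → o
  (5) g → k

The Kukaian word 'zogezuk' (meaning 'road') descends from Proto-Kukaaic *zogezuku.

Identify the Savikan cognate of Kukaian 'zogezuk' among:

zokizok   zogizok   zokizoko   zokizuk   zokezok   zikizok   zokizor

Savikan: start from *zogezuku.
  rule 1 (apocope): zogezuku → zogezuk
  rule 2: no change — zogezuk
  rule 3 (vowel merger): zogezuk → zogizuk
  rule 4 (vowel merger): zogizuk → zogizok
  rule 5 (unconditioned shift): zogizok → zokizok
  ⇒ Savikan zokizok
The other candidates each miss or misapply at least one Savikan change.

zokizok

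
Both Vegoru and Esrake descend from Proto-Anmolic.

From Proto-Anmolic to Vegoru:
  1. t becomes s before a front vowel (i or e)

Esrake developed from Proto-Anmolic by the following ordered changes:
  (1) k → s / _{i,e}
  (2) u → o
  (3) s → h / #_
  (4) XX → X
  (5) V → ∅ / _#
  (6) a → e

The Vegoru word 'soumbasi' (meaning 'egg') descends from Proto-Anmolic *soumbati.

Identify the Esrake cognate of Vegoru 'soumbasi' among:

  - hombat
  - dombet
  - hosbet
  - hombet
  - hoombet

hombet

Esrake: *soumbati
  soumbati (rule 1 does not apply)
  soumbati → soombati   [vowel merger]
  soombati → hoombati   [debuccalisation]
  hoombati → hombati   [degemination]
  hombati → hombat   [apocope]
  hombat → hombet   [vowel merger]
  giving Esrake hombet.
Among the options, 'hombet' alone shows every Esrake change applied in order.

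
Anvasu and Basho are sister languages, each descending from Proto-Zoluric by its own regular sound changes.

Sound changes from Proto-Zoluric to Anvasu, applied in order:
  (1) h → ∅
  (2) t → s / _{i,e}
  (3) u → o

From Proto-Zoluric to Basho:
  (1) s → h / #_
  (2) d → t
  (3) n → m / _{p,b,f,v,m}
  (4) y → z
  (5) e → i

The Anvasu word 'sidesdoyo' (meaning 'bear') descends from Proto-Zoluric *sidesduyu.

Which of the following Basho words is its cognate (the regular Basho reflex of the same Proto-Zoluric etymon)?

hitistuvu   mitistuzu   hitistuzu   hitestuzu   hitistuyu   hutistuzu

hitistuzu

Basho: *sidesduyu
  sidesduyu → hidesduyu   [debuccalisation]
  hidesduyu → hitestuyu   [unconditioned shift]
  hitestuyu (rule 3 does not apply)
  hitestuyu → hitestuzu   [unconditioned shift]
  hitestuzu → hitistuzu   [vowel merger]
  giving Basho hitistuzu.
Only 'hitistuzu' matches the regular Basho development of *sidesduyu.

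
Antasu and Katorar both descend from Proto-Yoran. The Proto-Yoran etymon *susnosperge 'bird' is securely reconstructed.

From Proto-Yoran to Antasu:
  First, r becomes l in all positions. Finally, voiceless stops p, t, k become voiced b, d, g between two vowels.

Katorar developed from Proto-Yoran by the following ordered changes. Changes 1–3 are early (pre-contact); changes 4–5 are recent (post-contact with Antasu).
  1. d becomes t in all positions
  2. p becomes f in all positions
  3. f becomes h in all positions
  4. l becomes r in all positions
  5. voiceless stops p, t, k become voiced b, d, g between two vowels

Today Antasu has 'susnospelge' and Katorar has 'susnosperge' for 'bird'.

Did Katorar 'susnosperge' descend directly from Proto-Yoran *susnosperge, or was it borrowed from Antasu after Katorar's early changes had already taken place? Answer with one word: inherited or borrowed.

borrowed

If inherited, *susnosperge would pass through all of Katorar's changes:
Katorar: start from *susnosperge.
  rule 1: no change — susnosperge
  rule 2 (unconditioned shift): susnosperge → susnosferge
  rule 3 (unconditioned shift): susnosferge → susnosherge
  rule 4: no change — susnosherge
  rule 5: no change — susnosherge
  ⇒ Katorar susnosherge
If borrowed from Antasu 'susnospelge' after the early changes, it would undergo only the recent ones:
  rule 4 (unconditioned shift): susnospelge → susnosperge
  rule 5 (intervocalic voicing): no change (susnosperge)
  ⇒ as a loan: susnosperge
Katorar 'susnosperge' matches the loan outcome 'susnosperge', not the inherited 'susnosherge' — it skipped the early Katorar changes, so it was borrowed from Antasu.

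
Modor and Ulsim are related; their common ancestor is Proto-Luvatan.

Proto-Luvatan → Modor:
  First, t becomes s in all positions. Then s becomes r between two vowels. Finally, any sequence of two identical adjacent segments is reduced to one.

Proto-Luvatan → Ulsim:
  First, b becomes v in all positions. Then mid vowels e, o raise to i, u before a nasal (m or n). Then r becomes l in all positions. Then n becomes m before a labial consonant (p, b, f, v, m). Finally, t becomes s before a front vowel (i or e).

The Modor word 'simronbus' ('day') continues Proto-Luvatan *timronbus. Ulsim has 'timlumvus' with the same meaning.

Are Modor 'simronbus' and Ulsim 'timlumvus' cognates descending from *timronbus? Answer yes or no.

Derive the expected Ulsim reflex of *timronbus:
Ulsim: start from *timronbus.
  rule 1 (unconditioned shift): timronbus → timronvus
  rule 2 (pre-nasal raising): timronvus → timrunvus
  rule 3 (unconditioned shift): timrunvus → timlunvus
  rule 4 (nasal place assimilation): timlunvus → timlumvus
  rule 5 (palatalisation): timlumvus → simlumvus
  ⇒ Ulsim simlumvus
The regular Ulsim reflex would be 'simlumvus', but the attested form is 'timlumvus'. The correspondence is irregular, so they are not cognates (the Ulsim form has a different source).

no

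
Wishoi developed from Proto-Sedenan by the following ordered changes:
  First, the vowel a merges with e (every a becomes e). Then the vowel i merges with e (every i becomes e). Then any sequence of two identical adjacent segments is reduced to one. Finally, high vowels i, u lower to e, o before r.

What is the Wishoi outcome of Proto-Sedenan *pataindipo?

petendepo

Wishoi: start from *pataindipo.
  rule 1 (vowel merger): pataindipo → peteindipo
  rule 2 (vowel merger): peteindipo → peteendepo
  rule 3 (degemination): peteendepo → petendepo
  rule 4: no change — petendepo
  ⇒ Wishoi petendepo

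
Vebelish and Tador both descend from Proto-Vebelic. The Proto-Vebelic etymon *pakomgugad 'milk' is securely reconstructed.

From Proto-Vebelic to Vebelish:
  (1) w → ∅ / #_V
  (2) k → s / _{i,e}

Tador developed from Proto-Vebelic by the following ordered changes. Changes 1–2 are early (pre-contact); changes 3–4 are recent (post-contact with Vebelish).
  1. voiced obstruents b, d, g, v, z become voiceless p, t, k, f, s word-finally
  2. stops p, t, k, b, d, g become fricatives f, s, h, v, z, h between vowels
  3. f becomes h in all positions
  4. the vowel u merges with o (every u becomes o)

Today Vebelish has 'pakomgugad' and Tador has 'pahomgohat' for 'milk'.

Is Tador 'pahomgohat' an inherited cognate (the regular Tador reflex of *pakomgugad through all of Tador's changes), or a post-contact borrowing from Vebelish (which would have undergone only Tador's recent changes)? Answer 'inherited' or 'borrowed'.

If inherited, *pakomgugad would pass through all of Tador's changes:
Tador: *pakomgugad
  pakomgugad → pakomgugat   [final devoicing]
  pakomgugat → pahomguhat   [intervocalic lenition]
  pahomguhat (rule 3 does not apply)
  pahomguhat → pahomgohat   [vowel merger]
  giving Tador pahomgohat.
If borrowed from Vebelish 'pakomgugad' after the early changes, it would undergo only the recent ones:
  rule 3 (unconditioned shift): no change (pakomgugad)
  rule 4 (vowel merger): pakomgugad → pakomgogad
  ⇒ as a loan: pakomgogad
Tador 'pahomgohat' matches the inherited outcome exactly, so it is an inherited cognate, not a loan.

inherited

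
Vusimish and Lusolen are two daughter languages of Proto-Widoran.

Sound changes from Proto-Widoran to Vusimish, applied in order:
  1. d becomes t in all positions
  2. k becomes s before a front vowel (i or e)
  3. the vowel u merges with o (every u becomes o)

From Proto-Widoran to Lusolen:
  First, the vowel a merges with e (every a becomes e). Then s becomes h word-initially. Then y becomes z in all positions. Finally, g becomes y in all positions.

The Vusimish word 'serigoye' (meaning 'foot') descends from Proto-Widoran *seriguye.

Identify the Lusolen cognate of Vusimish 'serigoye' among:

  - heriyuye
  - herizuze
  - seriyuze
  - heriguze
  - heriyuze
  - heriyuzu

heriyuze

Lusolen: start from *seriguye.
  rule 1: no change — seriguye
  rule 2 (debuccalisation): seriguye → heriguye
  rule 3 (unconditioned shift): heriguye → heriguze
  rule 4 (unconditioned shift): heriguze → heriyuze
  ⇒ Lusolen heriyuze
Among the options, 'heriyuze' alone shows every Lusolen change applied in order.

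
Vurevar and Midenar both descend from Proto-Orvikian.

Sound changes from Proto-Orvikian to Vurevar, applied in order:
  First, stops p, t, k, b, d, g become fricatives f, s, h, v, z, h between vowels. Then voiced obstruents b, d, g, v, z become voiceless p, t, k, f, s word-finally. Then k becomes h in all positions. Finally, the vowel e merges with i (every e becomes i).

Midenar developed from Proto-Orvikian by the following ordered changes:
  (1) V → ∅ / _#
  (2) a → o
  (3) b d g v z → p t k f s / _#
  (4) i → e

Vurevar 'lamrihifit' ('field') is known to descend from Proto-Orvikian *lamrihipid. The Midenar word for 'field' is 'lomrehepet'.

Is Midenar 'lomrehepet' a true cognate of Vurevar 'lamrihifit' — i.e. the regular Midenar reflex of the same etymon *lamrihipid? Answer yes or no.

yes

Derive the expected Midenar reflex of *lamrihipid:
Midenar: *lamrihipid
  lamrihipid (rule 1 does not apply)
  lamrihipid → lomrihipid   [vowel merger]
  lomrihipid → lomrihipit   [final devoicing]
  lomrihipit → lomrehepet   [vowel merger]
  giving Midenar lomrehepet.
Midenar 'lomrehepet' matches the regular reflex exactly, so the pair is cognate.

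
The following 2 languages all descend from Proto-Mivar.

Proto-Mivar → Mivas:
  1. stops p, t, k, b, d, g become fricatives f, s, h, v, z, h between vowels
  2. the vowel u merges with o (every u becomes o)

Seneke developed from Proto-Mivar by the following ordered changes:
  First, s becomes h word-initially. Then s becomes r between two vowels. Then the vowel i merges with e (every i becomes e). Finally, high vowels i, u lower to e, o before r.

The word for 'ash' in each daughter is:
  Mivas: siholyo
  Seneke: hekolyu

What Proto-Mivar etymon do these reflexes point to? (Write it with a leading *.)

Position 3: Mivas has h, Seneke has k. Seneke preserves k here (none of its changes turn any other segment into k), so the proto-segment is *k.
Position 2: Mivas has i, Seneke has e. Mivas preserves i here (none of its changes turn any other segment into i), so the proto-segment is *i.
This points to *sikolyu. Verify forward in each daughter:
Mivas: *sikolyu > siholyu > siholyo  (by intervocalic lenition, vowel merger)
Seneke: *sikolyu
  sikolyu → hikolyu   [debuccalisation]
  hikolyu (rule 2 does not apply)
  hikolyu → hekolyu   [vowel merger]
  hekolyu (rule 4 does not apply)
  giving Seneke hekolyu.
*sikolyu is the unique common source.

*sikolyu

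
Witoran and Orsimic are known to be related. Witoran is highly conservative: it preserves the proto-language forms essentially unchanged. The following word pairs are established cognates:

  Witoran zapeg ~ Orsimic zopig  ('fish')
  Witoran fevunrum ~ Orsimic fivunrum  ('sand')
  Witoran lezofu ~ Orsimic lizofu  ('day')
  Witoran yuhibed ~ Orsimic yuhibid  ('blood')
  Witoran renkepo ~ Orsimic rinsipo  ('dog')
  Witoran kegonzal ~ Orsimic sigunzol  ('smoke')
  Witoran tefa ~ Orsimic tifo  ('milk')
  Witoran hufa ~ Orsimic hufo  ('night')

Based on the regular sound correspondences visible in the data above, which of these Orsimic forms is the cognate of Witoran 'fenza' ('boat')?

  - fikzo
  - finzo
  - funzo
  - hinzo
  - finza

renkepo ~ rinsipo — Witoran e corresponds to Orsimic i after a consonant, before a nasal.
tefa ~ tifo, hufa ~ hufo — Witoran a corresponds to Orsimic o word-finally.
Applying these to Witoran 'fenza':
  fenza → finza   (e→i after a consonant, before a nasal)
  finza → finzo   (a→o word-finally)
So the Orsimic cognate is 'finzo'.

finzo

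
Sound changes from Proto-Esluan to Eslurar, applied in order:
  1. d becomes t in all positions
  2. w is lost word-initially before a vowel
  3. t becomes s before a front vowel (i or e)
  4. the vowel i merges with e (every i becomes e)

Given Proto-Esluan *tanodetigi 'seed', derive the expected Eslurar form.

tanosesege

Eslurar: *tanodetigi > tanotetigi > tanosesigi > tanosesege  (by unconditioned shift, palatalisation, vowel merger)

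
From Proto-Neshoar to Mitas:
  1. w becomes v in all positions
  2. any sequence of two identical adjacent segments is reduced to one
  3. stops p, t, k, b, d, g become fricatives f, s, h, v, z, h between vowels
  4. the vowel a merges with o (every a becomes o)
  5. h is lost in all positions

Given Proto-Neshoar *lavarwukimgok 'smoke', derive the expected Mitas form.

lovorvuimgok

Mitas: *lavarwukimgok
  lavarwukimgok → lavarvukimgok   [unconditioned shift]
  lavarvukimgok (rule 2 does not apply)
  lavarvukimgok → lavarvuhimgok   [intervocalic lenition]
  lavarvuhimgok → lovorvuhimgok   [vowel merger]
  lovorvuhimgok → lovorvuimgok   [h-loss]
  giving Mitas lovorvuimgok.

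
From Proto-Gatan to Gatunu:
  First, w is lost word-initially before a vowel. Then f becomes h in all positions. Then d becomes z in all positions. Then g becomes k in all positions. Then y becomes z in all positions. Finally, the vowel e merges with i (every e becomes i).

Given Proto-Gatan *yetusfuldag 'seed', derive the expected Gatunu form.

Gatunu: *yetusfuldag > yetushuldag > yetushulzag > yetushulzak > zetushulzak > zitushulzak  (by unconditioned shift, unconditioned shift, unconditioned shift, unconditioned shift, vowel merger)

zitushulzak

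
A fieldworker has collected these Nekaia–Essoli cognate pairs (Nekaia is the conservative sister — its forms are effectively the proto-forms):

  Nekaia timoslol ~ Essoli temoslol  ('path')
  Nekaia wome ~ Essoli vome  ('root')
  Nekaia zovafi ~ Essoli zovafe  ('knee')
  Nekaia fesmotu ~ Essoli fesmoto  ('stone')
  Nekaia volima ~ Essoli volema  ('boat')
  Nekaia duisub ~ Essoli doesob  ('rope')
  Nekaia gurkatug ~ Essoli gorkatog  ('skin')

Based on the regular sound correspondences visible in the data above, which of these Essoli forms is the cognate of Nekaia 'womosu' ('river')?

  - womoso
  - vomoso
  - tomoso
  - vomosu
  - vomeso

wome ~ vome — Nekaia w corresponds to Essoli v word-initially before a back vowel.
fesmotu ~ fesmoto — Nekaia u corresponds to Essoli o word-finally.
Applying these to Nekaia 'womosu':
  womosu → vomosu   (w→v word-initially before a back vowel)
  vomosu → vomoso   (u→o word-finally)
So the Essoli cognate is 'vomoso'.

vomoso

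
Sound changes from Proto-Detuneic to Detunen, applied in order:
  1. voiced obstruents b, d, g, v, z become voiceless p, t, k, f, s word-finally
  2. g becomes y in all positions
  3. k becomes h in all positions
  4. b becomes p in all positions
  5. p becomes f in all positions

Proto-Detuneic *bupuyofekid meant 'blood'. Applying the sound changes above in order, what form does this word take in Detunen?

Detunen: start from *bupuyofekid.
  rule 1 (final devoicing): bupuyofekid → bupuyofekit
  rule 2: no change — bupuyofekit
  rule 3 (unconditioned shift): bupuyofekit → bupuyofehit
  rule 4 (unconditioned shift): bupuyofehit → pupuyofehit
  rule 5 (unconditioned shift): pupuyofehit → fufuyofehit
  ⇒ Detunen fufuyofehit

fufuyofehit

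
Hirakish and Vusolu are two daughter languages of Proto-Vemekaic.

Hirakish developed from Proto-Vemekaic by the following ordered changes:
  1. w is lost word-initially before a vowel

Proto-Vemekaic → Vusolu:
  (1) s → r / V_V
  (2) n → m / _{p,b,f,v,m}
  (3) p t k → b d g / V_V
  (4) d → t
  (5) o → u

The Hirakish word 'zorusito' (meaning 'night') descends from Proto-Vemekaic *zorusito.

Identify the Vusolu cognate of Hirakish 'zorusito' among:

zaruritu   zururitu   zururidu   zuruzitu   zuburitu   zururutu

zururitu

Vusolu: start from *zorusito.
  rule 1 (rhotacism): zorusito → zorurito
  rule 2: no change — zorurito
  rule 3 (intervocalic voicing): zorurito → zorurido
  rule 4 (unconditioned shift): zorurido → zorurito
  rule 5 (vowel merger): zorurito → zururitu
  ⇒ Vusolu zururitu
Only 'zururitu' matches the regular Vusolu development of *zorusito.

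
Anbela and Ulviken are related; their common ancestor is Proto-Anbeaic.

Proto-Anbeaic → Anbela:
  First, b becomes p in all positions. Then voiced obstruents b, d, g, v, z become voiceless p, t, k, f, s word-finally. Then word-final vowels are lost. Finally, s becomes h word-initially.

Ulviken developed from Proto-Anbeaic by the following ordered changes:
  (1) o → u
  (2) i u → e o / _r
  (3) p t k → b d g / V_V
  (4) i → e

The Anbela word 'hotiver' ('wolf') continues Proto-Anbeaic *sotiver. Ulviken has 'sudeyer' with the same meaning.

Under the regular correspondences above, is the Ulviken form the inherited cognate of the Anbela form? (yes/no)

Derive the expected Ulviken reflex of *sotiver:
Ulviken: start from *sotiver.
  rule 1 (vowel merger): sotiver → sutiver
  rule 2: no change — sutiver
  rule 3 (intervocalic voicing): sutiver → sudiver
  rule 4 (vowel merger): sudiver → sudever
  ⇒ Ulviken sudever
The regular Ulviken reflex would be 'sudever', but the attested form is 'sudeyer'. The correspondence is irregular, so they are not cognates (the Ulviken form has a different source).

no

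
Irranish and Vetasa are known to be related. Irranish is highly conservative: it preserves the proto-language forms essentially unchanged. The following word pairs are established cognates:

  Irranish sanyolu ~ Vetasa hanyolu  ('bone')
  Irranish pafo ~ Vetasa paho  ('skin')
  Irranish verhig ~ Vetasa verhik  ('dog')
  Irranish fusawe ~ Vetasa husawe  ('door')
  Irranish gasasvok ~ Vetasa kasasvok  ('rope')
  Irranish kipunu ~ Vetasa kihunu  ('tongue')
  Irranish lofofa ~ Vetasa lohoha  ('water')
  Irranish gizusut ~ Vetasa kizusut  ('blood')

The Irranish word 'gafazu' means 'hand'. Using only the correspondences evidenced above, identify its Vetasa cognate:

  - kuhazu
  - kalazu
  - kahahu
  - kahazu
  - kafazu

kahazu

gasasvok ~ kasasvok — Irranish g corresponds to Vetasa k word-initially before a back vowel.
lofofa ~ lohoha — Irranish f corresponds to Vetasa h between vowels (before a back vowel).
Applying these to Irranish 'gafazu':
  gafazu → kafazu   (g→k word-initially before a back vowel)
  kafazu → kahazu   (f→h between vowels (before a back vowel))
So the Vetasa cognate is 'kahazu'.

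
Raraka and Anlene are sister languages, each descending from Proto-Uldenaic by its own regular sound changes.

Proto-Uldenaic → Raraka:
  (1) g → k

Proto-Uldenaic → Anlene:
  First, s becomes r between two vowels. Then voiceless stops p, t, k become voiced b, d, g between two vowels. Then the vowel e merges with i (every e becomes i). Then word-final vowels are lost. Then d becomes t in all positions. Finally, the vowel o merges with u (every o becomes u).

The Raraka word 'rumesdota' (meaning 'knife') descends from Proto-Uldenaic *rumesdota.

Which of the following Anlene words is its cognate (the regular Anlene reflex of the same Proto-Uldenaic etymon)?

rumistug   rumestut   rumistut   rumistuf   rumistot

Anlene: *rumesdota
  rumesdota (rule 1 does not apply)
  rumesdota → rumesdoda   [intervocalic voicing]
  rumesdoda → rumisdoda   [vowel merger]
  rumisdoda → rumisdod   [apocope]
  rumisdod → rumistot   [unconditioned shift]
  rumistot → rumistut   [vowel merger]
  giving Anlene rumistut.

rumistut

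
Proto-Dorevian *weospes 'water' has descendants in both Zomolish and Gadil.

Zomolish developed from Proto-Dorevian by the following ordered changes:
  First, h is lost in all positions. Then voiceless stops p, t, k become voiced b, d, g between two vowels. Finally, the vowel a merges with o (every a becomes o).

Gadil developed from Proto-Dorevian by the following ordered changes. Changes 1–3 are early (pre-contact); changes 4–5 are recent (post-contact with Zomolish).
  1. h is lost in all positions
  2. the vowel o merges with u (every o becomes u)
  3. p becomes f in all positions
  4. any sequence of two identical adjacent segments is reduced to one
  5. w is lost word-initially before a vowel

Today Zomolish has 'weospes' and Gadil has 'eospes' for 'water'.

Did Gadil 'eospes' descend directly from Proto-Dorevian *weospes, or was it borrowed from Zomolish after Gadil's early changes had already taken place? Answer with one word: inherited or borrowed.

borrowed

If inherited, *weospes would pass through all of Gadil's changes:
Gadil: *weospes > weuspes > weusfes > eusfes  (by vowel merger, unconditioned shift, glide loss)
If borrowed from Zomolish 'weospes' after the early changes, it would undergo only the recent ones:
  rule 4 (degemination): no change (weospes)
  rule 5 (glide loss): weospes → eospes
  ⇒ as a loan: eospes
Gadil 'eospes' matches the loan outcome 'eospes', not the inherited 'eusfes' — it skipped the early Gadil changes, so it was borrowed from Zomolish.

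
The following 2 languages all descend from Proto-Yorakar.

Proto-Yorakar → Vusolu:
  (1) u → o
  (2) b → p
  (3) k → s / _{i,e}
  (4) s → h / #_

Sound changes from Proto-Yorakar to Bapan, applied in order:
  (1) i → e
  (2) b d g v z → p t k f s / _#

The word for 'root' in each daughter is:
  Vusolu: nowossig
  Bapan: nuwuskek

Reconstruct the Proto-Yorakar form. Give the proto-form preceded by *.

*nuwuskig

Position 7: Vusolu has i, Bapan has e. Vusolu preserves i here (none of its changes turn any other segment into i), so the proto-segment is *i.
Position 6: Vusolu has s, Bapan has k. Taking the neighbouring segments as reconstructed: Vusolu s could go back to *k or *s; Bapan k can only go back to *k — the one source consistent with every daughter is *k.
Continuing position by position gives *nuwuskig; check it forward:
Vusolu: *nuwuskig > nowoskig > nowossig  (by vowel merger, palatalisation)
Bapan: *nuwuskig > nuwuskeg > nuwuskek  (by vowel merger, final devoicing)
*nuwuskig is the unique common source.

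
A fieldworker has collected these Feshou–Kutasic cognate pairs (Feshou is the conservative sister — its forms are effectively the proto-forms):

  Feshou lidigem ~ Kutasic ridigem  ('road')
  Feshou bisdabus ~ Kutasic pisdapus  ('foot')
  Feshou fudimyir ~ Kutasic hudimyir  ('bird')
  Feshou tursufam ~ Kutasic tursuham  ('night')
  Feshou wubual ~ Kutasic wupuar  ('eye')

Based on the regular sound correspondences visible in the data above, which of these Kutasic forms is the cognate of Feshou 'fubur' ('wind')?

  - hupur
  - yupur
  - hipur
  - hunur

hupur

fudimyir ~ hudimyir — Feshou f corresponds to Kutasic h word-initially before a back vowel.
bisdabus ~ pisdapus, wubual ~ wupuar — Feshou b corresponds to Kutasic p between vowels (before a back vowel).
Applying these to Feshou 'fubur':
  fubur → hubur   (f→h word-initially before a back vowel)
  hubur → hupur   (b→p between vowels (before a back vowel))
So the Kutasic cognate is 'hupur'.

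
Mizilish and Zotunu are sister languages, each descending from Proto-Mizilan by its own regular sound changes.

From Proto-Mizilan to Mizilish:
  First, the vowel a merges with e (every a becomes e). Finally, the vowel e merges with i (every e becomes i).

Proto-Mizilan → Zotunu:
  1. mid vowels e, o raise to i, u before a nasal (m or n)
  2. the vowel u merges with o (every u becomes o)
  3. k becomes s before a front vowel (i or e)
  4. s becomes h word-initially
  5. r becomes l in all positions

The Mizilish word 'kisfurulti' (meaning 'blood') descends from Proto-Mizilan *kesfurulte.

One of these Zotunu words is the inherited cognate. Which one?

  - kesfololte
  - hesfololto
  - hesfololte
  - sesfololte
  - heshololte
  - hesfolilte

Zotunu: *kesfurulte
  kesfurulte (rule 1 does not apply)
  kesfurulte → kesforolte   [vowel merger]
  kesforolte → sesforolte   [palatalisation]
  sesforolte → hesforolte   [debuccalisation]
  hesforolte → hesfololte   [unconditioned shift]
  giving Zotunu hesfololte.
Only 'hesfololte' matches the regular Zotunu development of *kesfurulte.

hesfololte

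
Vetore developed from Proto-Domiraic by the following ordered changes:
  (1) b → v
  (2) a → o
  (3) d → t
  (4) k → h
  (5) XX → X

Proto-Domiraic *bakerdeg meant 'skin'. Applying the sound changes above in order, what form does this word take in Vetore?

Vetore: start from *bakerdeg.
  rule 1 (unconditioned shift): bakerdeg → vakerdeg
  rule 2 (vowel merger): vakerdeg → vokerdeg
  rule 3 (unconditioned shift): vokerdeg → vokerteg
  rule 4 (unconditioned shift): vokerteg → voherteg
  rule 5: no change — voherteg
  ⇒ Vetore voherteg

voherteg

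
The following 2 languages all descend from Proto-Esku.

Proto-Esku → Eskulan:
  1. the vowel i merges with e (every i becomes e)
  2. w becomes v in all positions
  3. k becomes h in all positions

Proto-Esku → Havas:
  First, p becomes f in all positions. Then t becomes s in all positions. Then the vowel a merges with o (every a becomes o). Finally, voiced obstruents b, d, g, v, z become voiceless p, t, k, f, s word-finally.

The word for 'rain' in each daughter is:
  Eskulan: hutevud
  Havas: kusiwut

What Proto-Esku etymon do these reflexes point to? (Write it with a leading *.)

Position 5: Eskulan has v, Havas has w. Havas preserves w here (none of its changes turn any other segment into w), so the proto-segment is *w.
Position 1: Eskulan has h, Havas has k. Taking the neighbouring segments as reconstructed: Eskulan h could go back to *k or *h; Havas k can only go back to *k — the one source consistent with every daughter is *k.
Position 7: Eskulan has d, Havas has t. Eskulan preserves d here (none of its changes turn any other segment into d), so the proto-segment is *d.
This points to *kutiwud. Verify forward in each daughter:
Eskulan: start from *kutiwud.
  rule 1 (vowel merger): kutiwud → kutewud
  rule 2 (unconditioned shift): kutewud → kutevud
  rule 3 (unconditioned shift): kutevud → hutevud
  ⇒ Eskulan hutevud
Havas: *kutiwud
  kutiwud (rule 1 does not apply)
  kutiwud → kusiwud   [unconditioned shift]
  kusiwud (rule 3 does not apply)
  kusiwud → kusiwut   [final devoicing]
  giving Havas kusiwut.
*kutiwud is the unique common source.

*kutiwud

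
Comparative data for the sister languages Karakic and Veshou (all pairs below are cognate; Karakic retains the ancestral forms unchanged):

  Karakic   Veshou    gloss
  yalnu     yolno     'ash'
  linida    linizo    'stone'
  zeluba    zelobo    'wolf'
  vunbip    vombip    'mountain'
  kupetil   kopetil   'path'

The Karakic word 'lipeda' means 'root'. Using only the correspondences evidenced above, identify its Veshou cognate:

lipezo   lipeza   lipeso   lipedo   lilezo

linida ~ linizo — Karakic d corresponds to Veshou z between vowels (before a back vowel).
linida ~ linizo, zeluba ~ zelobo — Karakic a corresponds to Veshou o word-finally.
Applying these to Karakic 'lipeda':
  lipeda → lipeza   (d→z between vowels (before a back vowel))
  lipeza → lipezo   (a→o word-finally)
So the Veshou cognate is 'lipezo'.

lipezo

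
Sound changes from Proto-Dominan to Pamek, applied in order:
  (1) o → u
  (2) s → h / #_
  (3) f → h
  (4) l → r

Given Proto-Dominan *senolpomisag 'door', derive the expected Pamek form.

henurpumisag

Pamek: *senolpomisag > senulpumisag > henulpumisag > henurpumisag  (by vowel merger, debuccalisation, unconditioned shift)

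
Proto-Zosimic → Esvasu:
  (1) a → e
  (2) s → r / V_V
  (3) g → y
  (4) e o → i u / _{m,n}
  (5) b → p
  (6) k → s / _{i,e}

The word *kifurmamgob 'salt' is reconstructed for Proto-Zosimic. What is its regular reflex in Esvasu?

Esvasu: start from *kifurmamgob.
  rule 1 (vowel merger): kifurmamgob → kifurmemgob
  rule 2: no change — kifurmemgob
  rule 3 (unconditioned shift): kifurmemgob → kifurmemyob
  rule 4 (pre-nasal raising): kifurmemyob → kifurmimyob
  rule 5 (unconditioned shift): kifurmimyob → kifurmimyop
  rule 6 (palatalisation): kifurmimyop → sifurmimyop
  ⇒ Esvasu sifurmimyop

sifurmimyop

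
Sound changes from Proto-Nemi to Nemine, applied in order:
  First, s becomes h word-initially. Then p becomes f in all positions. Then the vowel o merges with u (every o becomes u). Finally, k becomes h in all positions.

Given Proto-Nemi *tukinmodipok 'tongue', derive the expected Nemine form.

Nemine: start from *tukinmodipok.
  rule 1: no change — tukinmodipok
  rule 2 (unconditioned shift): tukinmodipok → tukinmodifok
  rule 3 (vowel merger): tukinmodifok → tukinmudifuk
  rule 4 (unconditioned shift): tukinmudifuk → tuhinmudifuh
  ⇒ Nemine tuhinmudifuh

tuhinmudifuh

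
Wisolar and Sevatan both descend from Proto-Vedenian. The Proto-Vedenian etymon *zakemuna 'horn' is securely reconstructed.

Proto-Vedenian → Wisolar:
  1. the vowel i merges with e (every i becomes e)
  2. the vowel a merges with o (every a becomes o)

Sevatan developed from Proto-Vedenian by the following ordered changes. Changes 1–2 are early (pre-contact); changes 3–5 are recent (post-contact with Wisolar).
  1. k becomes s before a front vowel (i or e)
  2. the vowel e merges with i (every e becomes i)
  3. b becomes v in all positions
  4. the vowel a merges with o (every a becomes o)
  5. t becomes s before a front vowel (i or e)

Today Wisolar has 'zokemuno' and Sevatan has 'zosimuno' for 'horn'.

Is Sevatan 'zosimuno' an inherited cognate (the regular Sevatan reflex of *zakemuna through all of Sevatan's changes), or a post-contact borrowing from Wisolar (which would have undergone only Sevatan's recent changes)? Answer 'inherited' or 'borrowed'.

inherited

If inherited, *zakemuna would pass through all of Sevatan's changes:
Sevatan: *zakemuna
  zakemuna → zasemuna   [palatalisation]
  zasemuna → zasimuna   [vowel merger]
  zasimuna (rule 3 does not apply)
  zasimuna → zosimuno   [vowel merger]
  zosimuno (rule 5 does not apply)
  giving Sevatan zosimuno.
If borrowed from Wisolar 'zokemuno' after the early changes, it would undergo only the recent ones:
  rule 3 (unconditioned shift): no change (zokemuno)
  rule 4 (vowel merger): no change (zokemuno)
  rule 5 (palatalisation): no change (zokemuno)
  ⇒ as a loan: zokemuno
Sevatan 'zosimuno' matches the inherited outcome exactly, so it is an inherited cognate, not a loan.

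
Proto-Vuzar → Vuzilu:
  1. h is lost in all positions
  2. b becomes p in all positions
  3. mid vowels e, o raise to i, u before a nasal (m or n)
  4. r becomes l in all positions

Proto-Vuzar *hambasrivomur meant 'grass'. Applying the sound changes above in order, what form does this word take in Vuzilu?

Vuzilu: *hambasrivomur > ambasrivomur > ampasrivomur > ampasrivumur > ampaslivumul  (by h-loss, unconditioned shift, pre-nasal raising, unconditioned shift)

ampaslivumul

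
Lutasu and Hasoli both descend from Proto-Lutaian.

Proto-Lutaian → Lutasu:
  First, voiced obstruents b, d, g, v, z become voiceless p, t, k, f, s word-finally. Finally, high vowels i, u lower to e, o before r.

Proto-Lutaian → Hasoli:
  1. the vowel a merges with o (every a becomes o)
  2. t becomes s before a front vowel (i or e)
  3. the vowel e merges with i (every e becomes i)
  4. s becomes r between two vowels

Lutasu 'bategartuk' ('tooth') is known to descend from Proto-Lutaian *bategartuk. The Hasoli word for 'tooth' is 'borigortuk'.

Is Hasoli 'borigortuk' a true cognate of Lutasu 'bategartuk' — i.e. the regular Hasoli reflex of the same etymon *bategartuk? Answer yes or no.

yes

Derive the expected Hasoli reflex of *bategartuk:
Hasoli: *bategartuk
  bategartuk → botegortuk   [vowel merger]
  botegortuk → bosegortuk   [palatalisation]
  bosegortuk → bosigortuk   [vowel merger]
  bosigortuk → borigortuk   [rhotacism]
  giving Hasoli borigortuk.
Hasoli 'borigortuk' matches the regular reflex exactly, so the pair is cognate.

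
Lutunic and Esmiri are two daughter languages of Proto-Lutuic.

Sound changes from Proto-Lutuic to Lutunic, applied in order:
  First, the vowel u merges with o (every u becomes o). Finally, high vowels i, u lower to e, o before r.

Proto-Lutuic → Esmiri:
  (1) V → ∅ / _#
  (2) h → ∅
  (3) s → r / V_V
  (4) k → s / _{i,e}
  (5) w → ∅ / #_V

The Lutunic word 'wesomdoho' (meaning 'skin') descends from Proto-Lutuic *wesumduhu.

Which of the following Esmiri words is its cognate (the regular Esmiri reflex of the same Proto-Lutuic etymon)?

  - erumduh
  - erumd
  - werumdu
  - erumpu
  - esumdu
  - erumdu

Esmiri: start from *wesumduhu.
  rule 1 (apocope): wesumduhu → wesumduh
  rule 2 (h-loss): wesumduh → wesumdu
  rule 3 (rhotacism): wesumdu → werumdu
  rule 4: no change — werumdu
  rule 5 (glide loss): werumdu → erumdu
  ⇒ Esmiri erumdu

erumdu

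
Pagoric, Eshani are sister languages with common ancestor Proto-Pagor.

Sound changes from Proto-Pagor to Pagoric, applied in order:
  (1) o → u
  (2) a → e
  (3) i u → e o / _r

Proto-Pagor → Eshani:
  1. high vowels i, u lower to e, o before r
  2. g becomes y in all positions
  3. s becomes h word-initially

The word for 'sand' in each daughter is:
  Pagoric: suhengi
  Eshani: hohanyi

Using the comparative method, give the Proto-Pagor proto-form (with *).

*sohangi

Position 1: Pagoric has s, Eshani has h. Pagoric preserves s here (none of its changes turn any other segment into s), so the proto-segment is *s.
Position 4: Pagoric has e, Eshani has a. Eshani preserves a here (none of its changes turn any other segment into a), so the proto-segment is *a.
Verify the candidate proto-form against each daughter:
Pagoric: *sohangi
  sohangi → suhangi   [vowel merger]
  suhangi → suhengi   [vowel merger]
  suhengi (rule 3 does not apply)
  giving Pagoric suhengi.
Eshani: *sohangi > sohanyi > hohanyi  (by unconditioned shift, debuccalisation)
*sohangi is the unique common source.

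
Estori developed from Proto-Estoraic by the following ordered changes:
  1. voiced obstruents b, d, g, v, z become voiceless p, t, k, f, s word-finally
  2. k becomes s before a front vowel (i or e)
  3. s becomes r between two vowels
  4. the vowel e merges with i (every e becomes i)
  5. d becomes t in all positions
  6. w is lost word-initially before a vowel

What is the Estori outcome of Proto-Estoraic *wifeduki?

ifituri

Estori: *wifeduki > wifedusi > wifeduri > wifiduri > wifituri > ifituri  (by palatalisation, rhotacism, vowel merger, unconditioned shift, glide loss)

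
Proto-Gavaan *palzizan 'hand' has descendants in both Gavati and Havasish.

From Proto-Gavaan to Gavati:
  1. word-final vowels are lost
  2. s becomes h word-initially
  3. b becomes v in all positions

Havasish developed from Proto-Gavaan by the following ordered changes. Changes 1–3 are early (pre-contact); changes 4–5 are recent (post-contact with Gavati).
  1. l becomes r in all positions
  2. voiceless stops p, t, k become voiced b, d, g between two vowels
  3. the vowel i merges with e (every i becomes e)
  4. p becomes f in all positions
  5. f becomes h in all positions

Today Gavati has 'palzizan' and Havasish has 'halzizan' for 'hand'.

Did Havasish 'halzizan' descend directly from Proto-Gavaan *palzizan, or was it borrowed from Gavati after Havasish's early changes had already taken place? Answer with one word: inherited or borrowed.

borrowed

If inherited, *palzizan would pass through all of Havasish's changes:
Havasish: start from *palzizan.
  rule 1 (unconditioned shift): palzizan → parzizan
  rule 2: no change — parzizan
  rule 3 (vowel merger): parzizan → parzezan
  rule 4 (unconditioned shift): parzezan → farzezan
  rule 5 (unconditioned shift): farzezan → harzezan
  ⇒ Havasish harzezan
If borrowed from Gavati 'palzizan' after the early changes, it would undergo only the recent ones:
  rule 4 (unconditioned shift): palzizan → falzizan
  rule 5 (unconditioned shift): falzizan → halzizan
  ⇒ as a loan: halzizan
Havasish 'halzizan' matches the loan outcome 'halzizan', not the inherited 'harzezan' — it skipped the early Havasish changes, so it was borrowed from Gavati.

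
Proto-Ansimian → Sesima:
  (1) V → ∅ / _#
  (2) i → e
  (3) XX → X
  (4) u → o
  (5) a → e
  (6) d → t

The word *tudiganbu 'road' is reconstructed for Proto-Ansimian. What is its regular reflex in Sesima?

Sesima: *tudiganbu > tudiganb > tudeganb > todeganb > todegenb > totegenb  (by apocope, vowel merger, vowel merger, vowel merger, unconditioned shift)

totegenb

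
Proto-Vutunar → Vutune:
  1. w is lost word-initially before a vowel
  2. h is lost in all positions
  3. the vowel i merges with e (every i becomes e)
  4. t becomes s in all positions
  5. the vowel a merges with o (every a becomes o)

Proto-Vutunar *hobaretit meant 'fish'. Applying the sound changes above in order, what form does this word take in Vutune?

Vutune: start from *hobaretit.
  rule 1: no change — hobaretit
  rule 2 (h-loss): hobaretit → obaretit
  rule 3 (vowel merger): obaretit → obaretet
  rule 4 (unconditioned shift): obaretet → obareses
  rule 5 (vowel merger): obareses → oboreses
  ⇒ Vutune oboreses

oboreses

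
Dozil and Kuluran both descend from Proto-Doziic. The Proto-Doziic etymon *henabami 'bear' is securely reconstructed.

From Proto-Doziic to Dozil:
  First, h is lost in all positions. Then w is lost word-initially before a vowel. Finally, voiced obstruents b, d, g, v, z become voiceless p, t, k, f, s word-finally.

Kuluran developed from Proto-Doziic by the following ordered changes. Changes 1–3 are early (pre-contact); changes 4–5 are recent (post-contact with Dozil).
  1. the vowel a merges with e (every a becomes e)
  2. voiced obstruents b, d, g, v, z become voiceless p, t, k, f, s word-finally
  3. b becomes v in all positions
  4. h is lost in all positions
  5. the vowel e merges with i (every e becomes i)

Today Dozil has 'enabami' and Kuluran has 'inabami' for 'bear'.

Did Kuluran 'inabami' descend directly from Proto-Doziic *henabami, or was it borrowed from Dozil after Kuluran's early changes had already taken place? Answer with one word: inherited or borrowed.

If inherited, *henabami would pass through all of Kuluran's changes:
Kuluran: *henabami > henebemi > henevemi > enevemi > inivimi  (by vowel merger, unconditioned shift, h-loss, vowel merger)
If borrowed from Dozil 'enabami' after the early changes, it would undergo only the recent ones:
  rule 4 (h-loss): no change (enabami)
  rule 5 (vowel merger): enabami → inabami
  ⇒ as a loan: inabami
Kuluran 'inabami' matches the loan outcome 'inabami', not the inherited 'inivimi' — it skipped the early Kuluran changes, so it was borrowed from Dozil.

borrowed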